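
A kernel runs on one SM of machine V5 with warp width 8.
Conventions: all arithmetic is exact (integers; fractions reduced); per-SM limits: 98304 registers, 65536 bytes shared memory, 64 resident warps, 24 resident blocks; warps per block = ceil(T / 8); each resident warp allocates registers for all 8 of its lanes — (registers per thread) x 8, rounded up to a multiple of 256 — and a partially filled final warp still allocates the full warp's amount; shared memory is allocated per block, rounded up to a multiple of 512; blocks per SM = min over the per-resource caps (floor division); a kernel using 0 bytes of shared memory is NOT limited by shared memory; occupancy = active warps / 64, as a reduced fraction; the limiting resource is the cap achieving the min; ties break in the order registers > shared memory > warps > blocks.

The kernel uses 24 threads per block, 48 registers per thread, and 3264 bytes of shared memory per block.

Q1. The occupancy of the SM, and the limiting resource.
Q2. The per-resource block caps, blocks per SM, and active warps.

Answer: occupancy 27/32, limited by shared memory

registers: 64 blocks
shared memory: 18 blocks
warps: 21 blocks
blocks: 24 blocks

Answer: 18 blocks, 54 active warps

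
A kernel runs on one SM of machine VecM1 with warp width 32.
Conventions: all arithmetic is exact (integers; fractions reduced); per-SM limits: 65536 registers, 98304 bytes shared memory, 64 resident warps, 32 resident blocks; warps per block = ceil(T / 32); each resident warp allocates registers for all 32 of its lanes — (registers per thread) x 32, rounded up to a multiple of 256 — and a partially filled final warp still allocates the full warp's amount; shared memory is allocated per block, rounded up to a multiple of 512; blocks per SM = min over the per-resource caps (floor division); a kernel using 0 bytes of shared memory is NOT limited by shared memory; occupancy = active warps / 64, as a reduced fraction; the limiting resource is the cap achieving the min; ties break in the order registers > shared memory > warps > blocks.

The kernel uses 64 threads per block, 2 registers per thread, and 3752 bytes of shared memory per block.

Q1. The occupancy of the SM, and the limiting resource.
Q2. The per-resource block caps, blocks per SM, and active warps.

Answer: occupancy 3/4, limited by shared memory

registers: 128 blocks
shared memory: 24 blocks
warps: 32 blocks
blocks: 32 blocks

Answer: 24 blocks, 48 active warps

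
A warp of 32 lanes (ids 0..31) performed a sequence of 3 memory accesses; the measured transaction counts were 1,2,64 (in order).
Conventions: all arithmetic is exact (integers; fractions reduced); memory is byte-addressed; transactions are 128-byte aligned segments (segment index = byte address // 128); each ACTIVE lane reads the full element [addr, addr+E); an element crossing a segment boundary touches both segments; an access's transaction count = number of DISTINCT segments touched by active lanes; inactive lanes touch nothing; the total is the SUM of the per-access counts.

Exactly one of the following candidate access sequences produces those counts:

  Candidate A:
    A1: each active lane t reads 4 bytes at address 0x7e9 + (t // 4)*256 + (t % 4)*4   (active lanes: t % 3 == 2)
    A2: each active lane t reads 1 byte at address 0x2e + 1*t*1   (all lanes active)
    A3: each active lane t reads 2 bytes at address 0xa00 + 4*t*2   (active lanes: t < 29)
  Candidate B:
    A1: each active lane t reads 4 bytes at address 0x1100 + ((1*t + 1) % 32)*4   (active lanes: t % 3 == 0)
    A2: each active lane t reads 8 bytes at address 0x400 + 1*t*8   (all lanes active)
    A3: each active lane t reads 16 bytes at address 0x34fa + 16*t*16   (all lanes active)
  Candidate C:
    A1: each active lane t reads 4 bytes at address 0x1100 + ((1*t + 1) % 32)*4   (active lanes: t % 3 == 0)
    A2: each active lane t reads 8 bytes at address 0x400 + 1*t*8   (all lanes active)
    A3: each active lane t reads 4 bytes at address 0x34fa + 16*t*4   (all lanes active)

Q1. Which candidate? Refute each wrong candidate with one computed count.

A: A1 gives 8 transactions, not 1
C: A3 gives 17 transactions, not 64
B: all counts match (1,2,64)

Answer: B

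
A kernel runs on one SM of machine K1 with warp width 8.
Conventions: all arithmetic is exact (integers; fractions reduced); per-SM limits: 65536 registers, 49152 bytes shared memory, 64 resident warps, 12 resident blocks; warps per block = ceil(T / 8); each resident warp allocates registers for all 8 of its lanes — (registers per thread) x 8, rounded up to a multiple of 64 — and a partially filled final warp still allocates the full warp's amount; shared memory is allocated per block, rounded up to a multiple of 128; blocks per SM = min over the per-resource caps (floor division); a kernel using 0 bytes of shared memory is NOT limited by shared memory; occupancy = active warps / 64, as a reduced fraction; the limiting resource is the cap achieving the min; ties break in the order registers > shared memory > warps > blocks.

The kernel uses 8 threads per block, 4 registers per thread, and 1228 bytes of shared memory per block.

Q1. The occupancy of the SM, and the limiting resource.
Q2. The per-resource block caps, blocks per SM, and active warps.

Answer: occupancy 3/16, limited by blocks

registers: 1024 blocks
shared memory: 38 blocks
warps: 64 blocks
blocks: 12 blocks

Answer: 12 blocks, 12 active warps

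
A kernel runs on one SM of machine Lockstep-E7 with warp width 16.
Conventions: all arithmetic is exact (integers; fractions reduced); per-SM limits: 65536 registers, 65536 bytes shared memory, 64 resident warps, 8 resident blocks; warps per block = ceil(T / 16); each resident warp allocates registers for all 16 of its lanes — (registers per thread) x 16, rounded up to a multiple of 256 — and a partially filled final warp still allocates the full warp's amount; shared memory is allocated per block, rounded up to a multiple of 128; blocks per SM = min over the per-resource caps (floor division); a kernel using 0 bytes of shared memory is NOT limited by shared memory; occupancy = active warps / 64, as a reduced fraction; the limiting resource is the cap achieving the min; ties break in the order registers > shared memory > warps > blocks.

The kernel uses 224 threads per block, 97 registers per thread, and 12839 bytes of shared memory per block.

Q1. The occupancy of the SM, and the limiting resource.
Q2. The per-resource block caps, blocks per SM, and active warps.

Answer: occupancy 7/16, limited by registers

registers: 2 blocks
shared memory: 5 blocks
warps: 4 blocks
blocks: 8 blocks

Answer: 2 blocks, 28 active warps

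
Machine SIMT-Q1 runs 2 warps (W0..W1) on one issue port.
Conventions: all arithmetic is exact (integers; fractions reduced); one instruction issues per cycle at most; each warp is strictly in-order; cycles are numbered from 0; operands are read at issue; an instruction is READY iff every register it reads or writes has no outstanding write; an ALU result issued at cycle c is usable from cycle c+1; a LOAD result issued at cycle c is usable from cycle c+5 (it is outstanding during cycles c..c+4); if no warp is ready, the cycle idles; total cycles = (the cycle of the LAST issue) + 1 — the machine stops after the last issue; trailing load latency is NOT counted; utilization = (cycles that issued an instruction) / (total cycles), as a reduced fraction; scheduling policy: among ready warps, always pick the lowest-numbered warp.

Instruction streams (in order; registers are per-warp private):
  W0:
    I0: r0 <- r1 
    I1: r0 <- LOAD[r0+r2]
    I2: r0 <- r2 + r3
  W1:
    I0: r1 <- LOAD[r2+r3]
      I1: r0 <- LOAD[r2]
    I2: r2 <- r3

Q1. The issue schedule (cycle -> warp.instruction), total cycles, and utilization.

cycle 0: W0.I0
cycle 1: W0.I1
cycle 2: W1.I0
cycle 3: W1.I1
cycle 4: W1.I2
cycle 5: idle
cycle 6: W0.I2

Answer: 7 cycles, utilization 6/7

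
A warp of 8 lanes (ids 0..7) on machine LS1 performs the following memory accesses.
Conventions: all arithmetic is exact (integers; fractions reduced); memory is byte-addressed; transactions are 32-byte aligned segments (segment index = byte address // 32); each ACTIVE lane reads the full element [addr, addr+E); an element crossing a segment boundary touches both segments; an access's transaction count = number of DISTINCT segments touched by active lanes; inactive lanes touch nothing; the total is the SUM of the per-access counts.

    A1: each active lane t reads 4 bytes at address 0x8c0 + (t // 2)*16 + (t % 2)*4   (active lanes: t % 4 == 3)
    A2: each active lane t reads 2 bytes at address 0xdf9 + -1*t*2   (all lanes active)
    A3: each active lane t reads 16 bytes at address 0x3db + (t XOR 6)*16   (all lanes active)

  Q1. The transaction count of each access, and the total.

A1: 2 transactions
A2: 1 transaction
A3: 5 transactions

Answer: 2,1,5; total 8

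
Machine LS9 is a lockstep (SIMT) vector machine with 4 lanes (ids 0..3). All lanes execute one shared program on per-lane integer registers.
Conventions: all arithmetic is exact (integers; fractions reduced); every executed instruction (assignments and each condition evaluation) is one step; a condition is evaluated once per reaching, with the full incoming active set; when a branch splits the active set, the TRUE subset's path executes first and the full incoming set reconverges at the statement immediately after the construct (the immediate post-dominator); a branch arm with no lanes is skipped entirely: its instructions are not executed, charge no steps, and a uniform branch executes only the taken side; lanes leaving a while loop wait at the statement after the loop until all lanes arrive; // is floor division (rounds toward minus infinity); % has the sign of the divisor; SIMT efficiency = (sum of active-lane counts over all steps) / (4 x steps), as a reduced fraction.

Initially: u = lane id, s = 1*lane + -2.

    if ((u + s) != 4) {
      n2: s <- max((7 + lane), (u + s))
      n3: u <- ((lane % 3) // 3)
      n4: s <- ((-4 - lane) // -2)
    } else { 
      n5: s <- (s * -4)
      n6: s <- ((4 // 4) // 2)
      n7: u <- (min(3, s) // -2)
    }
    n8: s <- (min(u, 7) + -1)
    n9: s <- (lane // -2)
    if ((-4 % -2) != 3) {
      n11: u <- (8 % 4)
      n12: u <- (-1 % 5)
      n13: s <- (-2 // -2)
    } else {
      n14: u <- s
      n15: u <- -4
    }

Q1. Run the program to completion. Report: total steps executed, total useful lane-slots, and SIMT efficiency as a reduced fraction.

Answer: 13 steps, 40 useful, 10/13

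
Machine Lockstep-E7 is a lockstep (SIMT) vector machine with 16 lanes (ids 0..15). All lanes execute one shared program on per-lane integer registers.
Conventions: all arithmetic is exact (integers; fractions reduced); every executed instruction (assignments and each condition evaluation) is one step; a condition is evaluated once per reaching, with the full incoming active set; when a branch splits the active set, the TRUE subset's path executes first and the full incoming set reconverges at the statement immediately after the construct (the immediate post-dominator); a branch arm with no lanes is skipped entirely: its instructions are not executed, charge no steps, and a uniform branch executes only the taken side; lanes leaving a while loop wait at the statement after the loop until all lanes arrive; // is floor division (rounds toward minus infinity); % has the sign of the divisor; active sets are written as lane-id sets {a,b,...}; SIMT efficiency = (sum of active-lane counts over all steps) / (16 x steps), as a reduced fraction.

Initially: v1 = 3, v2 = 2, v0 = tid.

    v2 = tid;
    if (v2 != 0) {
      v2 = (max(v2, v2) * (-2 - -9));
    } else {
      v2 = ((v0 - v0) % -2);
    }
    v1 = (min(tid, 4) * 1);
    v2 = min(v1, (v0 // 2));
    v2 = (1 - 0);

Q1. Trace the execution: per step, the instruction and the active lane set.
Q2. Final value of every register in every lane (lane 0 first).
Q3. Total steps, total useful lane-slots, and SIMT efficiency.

step 0: v2 <- tid                    {0,1,2,3,4,5,6,7,8,9,10,11,12,13,14,15}
step 1: eval (v2 != 0)               {0,1,2,3,4,5,6,7,8,9,10,11,12,13,14,15}
step 2: v2 <- (max(v2, v2) * (-2 - -9)) {1,2,3,4,5,6,7,8,9,10,11,12,13,14,15}
step 3: v2 <- ((v0 - v0) % -2)       {0}
step 4: v1 <- (min(tid, 4) * 1)      {0,1,2,3,4,5,6,7,8,9,10,11,12,13,14,15}
step 5: v2 <- min(v1, (v0 // 2))     {0,1,2,3,4,5,6,7,8,9,10,11,12,13,14,15}
step 6: v2 <- (1 - 0)                {0,1,2,3,4,5,6,7,8,9,10,11,12,13,14,15}

Answer: 7 steps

v1: 0,1,2,3,4,4,4,4,4,4,4,4,4,4,4,4
v2: 1,1,1,1,1,1,1,1,1,1,1,1,1,1,1,1
v0: 0,1,2,3,4,5,6,7,8,9,10,11,12,13,14,15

steps = 7; useful = 96; efficiency = 96/112 = 6/7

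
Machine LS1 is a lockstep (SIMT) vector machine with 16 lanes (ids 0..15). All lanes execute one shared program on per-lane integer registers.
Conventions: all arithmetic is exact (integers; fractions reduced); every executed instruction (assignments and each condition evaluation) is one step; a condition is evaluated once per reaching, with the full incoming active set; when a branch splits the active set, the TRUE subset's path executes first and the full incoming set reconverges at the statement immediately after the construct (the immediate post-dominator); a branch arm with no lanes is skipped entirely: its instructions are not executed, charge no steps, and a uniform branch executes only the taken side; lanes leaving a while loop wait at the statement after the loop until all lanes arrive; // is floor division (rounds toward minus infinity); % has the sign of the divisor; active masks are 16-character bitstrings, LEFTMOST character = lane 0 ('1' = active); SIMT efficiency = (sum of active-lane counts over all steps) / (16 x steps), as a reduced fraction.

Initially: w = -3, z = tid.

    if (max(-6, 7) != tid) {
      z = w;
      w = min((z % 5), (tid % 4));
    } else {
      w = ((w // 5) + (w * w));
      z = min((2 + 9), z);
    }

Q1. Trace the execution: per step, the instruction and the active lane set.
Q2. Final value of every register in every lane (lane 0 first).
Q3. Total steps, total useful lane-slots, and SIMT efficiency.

step 0: eval (max(-6, 7) != tid)     1111111111111111
step 1: z <- w                       1111111011111111
step 2: w <- min((z % 5), (tid % 4)) 1111111011111111
step 3: w <- ((w // 5) + (w * w))    0000000100000000
step 4: z <- min((2 + 9), z)         0000000100000000

Answer: 5 steps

w: 0,1,2,2,0,1,2,8,0,1,2,2,0,1,2,2
z: -3,-3,-3,-3,-3,-3,-3,7,-3,-3,-3,-3,-3,-3,-3,-3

steps = 5; useful = 48; efficiency = 48/80 = 3/5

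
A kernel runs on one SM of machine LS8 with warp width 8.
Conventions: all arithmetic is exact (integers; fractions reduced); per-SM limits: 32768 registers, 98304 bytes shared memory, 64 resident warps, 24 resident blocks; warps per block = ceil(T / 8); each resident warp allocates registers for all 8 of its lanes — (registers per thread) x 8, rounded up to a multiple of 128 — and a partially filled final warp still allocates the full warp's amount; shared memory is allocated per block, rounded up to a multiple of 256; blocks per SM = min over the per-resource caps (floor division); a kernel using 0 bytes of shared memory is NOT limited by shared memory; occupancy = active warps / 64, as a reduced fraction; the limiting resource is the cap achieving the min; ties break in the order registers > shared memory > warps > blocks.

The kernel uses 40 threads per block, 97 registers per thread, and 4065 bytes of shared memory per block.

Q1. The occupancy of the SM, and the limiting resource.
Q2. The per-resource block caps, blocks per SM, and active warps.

Answer: occupancy 35/64, limited by registers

registers: 7 blocks
shared memory: 24 blocks
warps: 12 blocks
blocks: 24 blocks

Answer: 7 blocks, 35 active warps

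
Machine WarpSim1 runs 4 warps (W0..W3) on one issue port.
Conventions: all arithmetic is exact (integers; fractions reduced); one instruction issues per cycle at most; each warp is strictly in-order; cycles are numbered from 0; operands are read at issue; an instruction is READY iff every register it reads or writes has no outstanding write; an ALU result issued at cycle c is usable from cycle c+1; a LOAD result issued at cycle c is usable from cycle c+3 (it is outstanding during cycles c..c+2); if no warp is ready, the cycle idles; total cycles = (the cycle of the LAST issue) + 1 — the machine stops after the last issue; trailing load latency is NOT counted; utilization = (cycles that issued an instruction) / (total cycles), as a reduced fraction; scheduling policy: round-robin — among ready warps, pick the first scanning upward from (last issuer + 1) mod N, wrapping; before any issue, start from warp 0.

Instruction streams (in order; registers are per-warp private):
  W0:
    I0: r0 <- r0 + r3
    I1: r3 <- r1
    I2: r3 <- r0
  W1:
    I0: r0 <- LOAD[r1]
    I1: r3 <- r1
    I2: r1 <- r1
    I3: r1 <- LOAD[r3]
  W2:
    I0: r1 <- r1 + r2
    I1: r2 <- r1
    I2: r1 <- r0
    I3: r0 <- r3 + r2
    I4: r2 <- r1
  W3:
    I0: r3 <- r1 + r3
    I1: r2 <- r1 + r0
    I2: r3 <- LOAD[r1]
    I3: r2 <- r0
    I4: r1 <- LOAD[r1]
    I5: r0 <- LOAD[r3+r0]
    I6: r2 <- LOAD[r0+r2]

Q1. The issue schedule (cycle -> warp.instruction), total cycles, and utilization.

cycle 0: W0.I0
cycle 1: W1.I0
cycle 2: W2.I0
cycle 3: W3.I0
cycle 4: W0.I1
cycle 5: W1.I1
cycle 6: W2.I1
cycle 7: W3.I1
cycle 8: W0.I2
cycle 9: W1.I2
cycle 10: W2.I2
cycle 11: W3.I2
cycle 12: W1.I3
cycle 13: W2.I3
cycle 14: W3.I3
cycle 15: W2.I4
cycle 16: W3.I4
cycle 17: W3.I5
cycle 18: idle
cycle 19: idle
cycle 20: W3.I6

Answer: 21 cycles, utilization 19/21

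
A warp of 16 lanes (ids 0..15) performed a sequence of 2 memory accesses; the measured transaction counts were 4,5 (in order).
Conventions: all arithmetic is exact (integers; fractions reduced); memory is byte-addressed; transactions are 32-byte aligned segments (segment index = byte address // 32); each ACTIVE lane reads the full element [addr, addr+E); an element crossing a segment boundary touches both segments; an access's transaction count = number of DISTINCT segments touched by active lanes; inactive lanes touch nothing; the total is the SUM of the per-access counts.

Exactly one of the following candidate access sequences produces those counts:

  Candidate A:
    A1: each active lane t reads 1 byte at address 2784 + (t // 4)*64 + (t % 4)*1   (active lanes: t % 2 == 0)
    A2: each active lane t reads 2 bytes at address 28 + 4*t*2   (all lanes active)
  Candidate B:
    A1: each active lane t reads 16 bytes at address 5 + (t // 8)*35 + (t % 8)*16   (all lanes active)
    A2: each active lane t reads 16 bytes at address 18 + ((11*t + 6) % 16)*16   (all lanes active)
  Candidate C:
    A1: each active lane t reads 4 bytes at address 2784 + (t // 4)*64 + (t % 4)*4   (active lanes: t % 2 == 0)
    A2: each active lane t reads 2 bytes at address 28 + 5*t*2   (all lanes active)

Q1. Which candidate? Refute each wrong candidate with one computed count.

B: A1 gives 6 transactions, not 4
C: A2 gives 6 transactions, not 5
A: all counts match (4,5)

Answer: A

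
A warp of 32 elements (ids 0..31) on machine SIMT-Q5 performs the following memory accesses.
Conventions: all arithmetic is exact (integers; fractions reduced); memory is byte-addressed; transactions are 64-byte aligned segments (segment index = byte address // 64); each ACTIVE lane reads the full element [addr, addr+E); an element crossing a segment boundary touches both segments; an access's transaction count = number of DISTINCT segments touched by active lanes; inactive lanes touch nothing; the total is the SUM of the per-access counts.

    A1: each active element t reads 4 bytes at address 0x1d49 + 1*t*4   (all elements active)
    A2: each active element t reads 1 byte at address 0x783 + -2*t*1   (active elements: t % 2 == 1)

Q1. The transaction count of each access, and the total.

A1: 3 transactions
A2: 2 transactions

Answer: 3,2; total 5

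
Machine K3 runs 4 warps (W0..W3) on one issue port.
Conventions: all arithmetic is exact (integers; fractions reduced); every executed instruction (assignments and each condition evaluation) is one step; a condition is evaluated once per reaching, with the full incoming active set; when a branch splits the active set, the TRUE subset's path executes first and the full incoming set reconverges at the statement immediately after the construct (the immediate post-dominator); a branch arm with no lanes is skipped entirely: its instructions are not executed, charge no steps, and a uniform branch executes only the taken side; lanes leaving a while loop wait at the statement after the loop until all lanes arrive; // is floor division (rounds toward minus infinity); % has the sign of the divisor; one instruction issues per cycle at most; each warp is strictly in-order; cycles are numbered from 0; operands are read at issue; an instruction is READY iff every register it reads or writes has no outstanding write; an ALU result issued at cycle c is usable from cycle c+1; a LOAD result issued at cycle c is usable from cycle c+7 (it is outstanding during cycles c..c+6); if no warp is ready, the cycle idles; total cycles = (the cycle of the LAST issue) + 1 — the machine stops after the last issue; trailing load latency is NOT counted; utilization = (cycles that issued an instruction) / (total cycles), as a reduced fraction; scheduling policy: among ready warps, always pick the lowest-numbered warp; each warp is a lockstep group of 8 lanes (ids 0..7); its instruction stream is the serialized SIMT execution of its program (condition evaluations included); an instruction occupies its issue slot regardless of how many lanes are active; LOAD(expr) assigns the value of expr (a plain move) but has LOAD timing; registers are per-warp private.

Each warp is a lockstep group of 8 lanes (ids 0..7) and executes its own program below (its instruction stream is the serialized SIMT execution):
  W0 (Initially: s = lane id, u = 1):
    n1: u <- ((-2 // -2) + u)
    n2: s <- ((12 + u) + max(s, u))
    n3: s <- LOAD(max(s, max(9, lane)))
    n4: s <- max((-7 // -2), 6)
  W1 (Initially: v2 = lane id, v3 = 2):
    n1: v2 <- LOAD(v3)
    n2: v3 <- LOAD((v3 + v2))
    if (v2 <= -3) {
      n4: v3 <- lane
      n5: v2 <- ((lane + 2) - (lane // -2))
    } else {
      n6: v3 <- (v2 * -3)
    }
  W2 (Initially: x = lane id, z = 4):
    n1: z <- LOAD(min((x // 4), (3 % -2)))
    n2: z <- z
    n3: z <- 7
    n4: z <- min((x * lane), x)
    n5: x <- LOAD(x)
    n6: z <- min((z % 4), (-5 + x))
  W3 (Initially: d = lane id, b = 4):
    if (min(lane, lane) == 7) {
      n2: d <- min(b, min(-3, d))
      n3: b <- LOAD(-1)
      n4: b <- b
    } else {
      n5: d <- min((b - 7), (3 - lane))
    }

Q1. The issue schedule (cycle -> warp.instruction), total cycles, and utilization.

cycle 0: W0.I0
cycle 1: W0.I1
cycle 2: W0.I2
cycle 3: W1.I0
cycle 4: W2.I0
cycle 5: W3.I0
cycle 6: W3.I1
cycle 7: W3.I2
cycle 8: idle
cycle 9: W0.I3
cycle 10: W1.I1
cycle 11: W1.I2
cycle 12: W2.I1
cycle 13: W2.I2
cycle 14: W2.I3
cycle 15: W2.I4
cycle 16: W3.I3
cycle 17: W1.I3
cycle 18: W3.I4
cycle 19: idle
cycle 20: idle
cycle 21: idle
cycle 22: W2.I5

Answer: 23 cycles, utilization 19/23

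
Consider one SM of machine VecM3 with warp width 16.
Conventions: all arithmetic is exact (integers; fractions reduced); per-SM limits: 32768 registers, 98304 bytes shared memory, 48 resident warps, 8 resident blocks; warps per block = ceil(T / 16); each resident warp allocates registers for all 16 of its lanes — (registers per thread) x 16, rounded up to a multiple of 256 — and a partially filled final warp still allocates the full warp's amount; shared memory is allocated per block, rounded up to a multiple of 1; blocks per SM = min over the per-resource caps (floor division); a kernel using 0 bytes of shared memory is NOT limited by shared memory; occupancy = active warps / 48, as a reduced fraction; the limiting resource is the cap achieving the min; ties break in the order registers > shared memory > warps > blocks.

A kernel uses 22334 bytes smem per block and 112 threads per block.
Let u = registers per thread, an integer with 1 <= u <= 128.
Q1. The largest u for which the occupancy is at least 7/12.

Answer: u = 64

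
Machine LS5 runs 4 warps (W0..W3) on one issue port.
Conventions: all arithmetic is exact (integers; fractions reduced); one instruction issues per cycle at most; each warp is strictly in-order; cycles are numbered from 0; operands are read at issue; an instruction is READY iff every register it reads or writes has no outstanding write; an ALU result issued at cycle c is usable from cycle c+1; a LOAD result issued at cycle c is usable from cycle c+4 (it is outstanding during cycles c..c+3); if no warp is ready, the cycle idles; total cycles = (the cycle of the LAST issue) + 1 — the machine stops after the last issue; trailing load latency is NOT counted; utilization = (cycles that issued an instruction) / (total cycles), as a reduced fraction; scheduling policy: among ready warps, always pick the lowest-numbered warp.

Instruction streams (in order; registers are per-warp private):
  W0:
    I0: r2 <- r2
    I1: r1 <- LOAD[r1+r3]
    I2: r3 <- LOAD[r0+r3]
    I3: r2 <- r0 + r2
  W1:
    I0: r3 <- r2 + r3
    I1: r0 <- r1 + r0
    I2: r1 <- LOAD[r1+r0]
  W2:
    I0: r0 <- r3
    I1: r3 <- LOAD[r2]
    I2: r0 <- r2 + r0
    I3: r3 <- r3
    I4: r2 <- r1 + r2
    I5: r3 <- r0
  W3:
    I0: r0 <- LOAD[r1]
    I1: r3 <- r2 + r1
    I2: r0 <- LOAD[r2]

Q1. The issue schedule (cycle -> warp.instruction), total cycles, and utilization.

cycle 0: W0.I0
cycle 1: W0.I1
cycle 2: W0.I2
cycle 3: W0.I3
cycle 4: W1.I0
cycle 5: W1.I1
cycle 6: W1.I2
cycle 7: W2.I0
cycle 8: W2.I1
cycle 9: W2.I2
cycle 10: W3.I0
cycle 11: W3.I1
cycle 12: W2.I3
cycle 13: W2.I4
cycle 14: W2.I5
cycle 15: W3.I2

Answer: 16 cycles, utilization 1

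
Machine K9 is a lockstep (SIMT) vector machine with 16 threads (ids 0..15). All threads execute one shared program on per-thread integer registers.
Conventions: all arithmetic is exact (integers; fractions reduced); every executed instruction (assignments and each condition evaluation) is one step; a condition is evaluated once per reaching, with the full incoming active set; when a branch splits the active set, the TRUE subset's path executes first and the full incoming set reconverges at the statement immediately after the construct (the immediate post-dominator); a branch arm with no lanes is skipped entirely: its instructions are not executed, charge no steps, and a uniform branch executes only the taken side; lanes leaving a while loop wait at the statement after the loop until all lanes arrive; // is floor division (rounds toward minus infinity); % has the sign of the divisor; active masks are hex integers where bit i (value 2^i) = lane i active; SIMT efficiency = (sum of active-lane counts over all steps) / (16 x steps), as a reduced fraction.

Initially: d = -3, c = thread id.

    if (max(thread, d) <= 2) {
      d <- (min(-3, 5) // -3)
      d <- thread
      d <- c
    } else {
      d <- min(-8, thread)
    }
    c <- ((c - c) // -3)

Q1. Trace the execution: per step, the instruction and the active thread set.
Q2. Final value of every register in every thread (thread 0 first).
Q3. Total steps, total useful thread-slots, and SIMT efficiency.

step 0: eval (max(thread, d) <= 2)   0xffff
step 1: d <- (min(-3, 5) // -3)      0x0007
step 2: d <- thread                  0x0007
step 3: d <- c                       0x0007
step 4: d <- min(-8, thread)         0xfff8
step 5: c <- ((c - c) // -3)         0xffff

Answer: 6 steps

d: 0,1,2,-8,-8,-8,-8,-8,-8,-8,-8,-8,-8,-8,-8,-8
c: 0,0,0,0,0,0,0,0,0,0,0,0,0,0,0,0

steps = 6; useful = 54; efficiency = 54/96 = 9/16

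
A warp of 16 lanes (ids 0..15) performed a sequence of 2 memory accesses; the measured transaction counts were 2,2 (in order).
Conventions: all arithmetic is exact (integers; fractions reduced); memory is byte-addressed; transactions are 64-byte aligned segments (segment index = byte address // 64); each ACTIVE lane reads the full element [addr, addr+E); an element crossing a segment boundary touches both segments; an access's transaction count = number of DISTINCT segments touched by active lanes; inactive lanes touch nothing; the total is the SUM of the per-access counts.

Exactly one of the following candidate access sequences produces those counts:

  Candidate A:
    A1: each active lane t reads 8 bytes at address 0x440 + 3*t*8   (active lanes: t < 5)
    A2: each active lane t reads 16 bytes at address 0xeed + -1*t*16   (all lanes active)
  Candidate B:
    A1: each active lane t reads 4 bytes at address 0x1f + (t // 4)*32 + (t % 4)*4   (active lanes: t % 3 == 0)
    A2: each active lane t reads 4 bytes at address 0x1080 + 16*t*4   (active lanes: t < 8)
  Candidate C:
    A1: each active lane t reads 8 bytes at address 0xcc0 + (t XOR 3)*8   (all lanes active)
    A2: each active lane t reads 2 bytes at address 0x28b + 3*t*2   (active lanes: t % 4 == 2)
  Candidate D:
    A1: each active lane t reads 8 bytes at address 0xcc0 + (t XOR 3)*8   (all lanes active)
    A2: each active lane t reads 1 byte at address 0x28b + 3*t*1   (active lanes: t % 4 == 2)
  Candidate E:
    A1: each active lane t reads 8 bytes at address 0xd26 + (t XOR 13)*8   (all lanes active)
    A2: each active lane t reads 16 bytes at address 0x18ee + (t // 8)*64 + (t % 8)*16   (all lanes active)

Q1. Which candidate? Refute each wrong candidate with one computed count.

A: A2 gives 5 transactions, not 2
B: A1 gives 3 transactions, not 2
D: A2 gives 1 transaction, not 2
E: A1 gives 3 transactions, not 2
C: all counts match (2,2)

Answer: C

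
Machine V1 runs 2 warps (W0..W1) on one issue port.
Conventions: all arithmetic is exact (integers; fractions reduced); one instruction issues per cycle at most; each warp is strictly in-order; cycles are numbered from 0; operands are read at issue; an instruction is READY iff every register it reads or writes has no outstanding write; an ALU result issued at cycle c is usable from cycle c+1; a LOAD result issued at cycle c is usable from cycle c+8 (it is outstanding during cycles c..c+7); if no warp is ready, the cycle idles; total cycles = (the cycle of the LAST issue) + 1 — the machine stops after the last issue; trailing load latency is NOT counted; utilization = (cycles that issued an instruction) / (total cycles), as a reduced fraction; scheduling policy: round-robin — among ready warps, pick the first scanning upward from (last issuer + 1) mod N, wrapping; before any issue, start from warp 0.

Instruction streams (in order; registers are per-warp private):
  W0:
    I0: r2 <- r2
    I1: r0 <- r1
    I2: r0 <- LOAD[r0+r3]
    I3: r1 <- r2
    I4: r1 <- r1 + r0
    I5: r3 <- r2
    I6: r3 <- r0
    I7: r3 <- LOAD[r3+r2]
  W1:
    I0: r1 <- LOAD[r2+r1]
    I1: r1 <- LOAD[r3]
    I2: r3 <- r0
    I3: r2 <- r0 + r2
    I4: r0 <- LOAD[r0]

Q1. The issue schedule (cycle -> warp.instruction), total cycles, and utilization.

cycle 0: W0.I0
cycle 1: W1.I0
cycle 2: W0.I1
cycle 3: W0.I2
cycle 4: W0.I3
cycle 5: idle
cycle 6: idle
cycle 7: idle
cycle 8: idle
cycle 9: W1.I1
cycle 10: W1.I2
cycle 11: W0.I4
cycle 12: W1.I3
cycle 13: W0.I5
cycle 14: W1.I4
cycle 15: W0.I6
cycle 16: W0.I7

Answer: 17 cycles, utilization 13/17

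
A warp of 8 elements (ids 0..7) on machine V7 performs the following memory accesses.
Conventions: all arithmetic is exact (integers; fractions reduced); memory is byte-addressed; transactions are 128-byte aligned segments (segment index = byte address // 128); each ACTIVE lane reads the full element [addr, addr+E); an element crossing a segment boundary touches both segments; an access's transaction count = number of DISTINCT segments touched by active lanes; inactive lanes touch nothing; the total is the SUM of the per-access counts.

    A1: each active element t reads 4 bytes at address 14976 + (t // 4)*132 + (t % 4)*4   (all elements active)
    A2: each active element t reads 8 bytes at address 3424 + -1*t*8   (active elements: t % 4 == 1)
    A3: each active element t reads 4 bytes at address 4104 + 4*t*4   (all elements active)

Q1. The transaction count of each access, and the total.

A1: 2 transactions
A2: 1 transaction
A3: 1 transaction

Answer: 2,1,1; total 4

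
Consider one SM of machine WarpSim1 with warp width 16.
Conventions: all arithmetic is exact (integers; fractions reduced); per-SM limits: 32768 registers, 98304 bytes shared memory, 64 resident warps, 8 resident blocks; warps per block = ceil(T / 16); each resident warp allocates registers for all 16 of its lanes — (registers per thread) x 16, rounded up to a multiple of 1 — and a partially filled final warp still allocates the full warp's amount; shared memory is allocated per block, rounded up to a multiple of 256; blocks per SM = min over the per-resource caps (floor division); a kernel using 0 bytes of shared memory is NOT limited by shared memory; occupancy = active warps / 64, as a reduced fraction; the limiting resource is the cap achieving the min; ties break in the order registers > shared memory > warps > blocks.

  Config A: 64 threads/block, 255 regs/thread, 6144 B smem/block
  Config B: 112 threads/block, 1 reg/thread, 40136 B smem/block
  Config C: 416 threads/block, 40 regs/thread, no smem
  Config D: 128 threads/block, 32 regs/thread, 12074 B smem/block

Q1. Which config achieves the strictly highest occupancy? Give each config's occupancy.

occupancies: A 1/8, B 7/32, C 13/32, D 1

Answer: D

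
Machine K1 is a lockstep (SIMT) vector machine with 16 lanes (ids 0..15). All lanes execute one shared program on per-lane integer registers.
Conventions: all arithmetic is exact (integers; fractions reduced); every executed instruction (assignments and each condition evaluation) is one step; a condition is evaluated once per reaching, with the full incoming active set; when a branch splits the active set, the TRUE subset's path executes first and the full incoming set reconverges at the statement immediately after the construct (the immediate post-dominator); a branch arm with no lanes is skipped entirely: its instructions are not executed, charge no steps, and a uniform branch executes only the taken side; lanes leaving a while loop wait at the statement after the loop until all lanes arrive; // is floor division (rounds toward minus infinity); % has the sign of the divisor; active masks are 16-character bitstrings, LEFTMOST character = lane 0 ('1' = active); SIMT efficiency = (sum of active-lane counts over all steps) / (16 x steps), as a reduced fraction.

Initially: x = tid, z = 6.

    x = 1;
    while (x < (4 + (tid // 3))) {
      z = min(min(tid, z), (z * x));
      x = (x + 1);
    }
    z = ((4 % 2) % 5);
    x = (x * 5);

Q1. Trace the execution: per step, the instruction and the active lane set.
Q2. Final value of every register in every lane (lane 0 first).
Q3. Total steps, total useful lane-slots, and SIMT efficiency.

step 0: x <- 1                       1111111111111111
step 1: eval (x < (4 + (tid // 3)))  1111111111111111
step 2: z <- min(min(tid, z), (z * x)) 1111111111111111
step 3: x <- (x + 1)                 1111111111111111
step 4: eval (x < (4 + (tid // 3)))  1111111111111111
step 5: z <- min(min(tid, z), (z * x)) 1111111111111111
step 6: x <- (x + 1)                 1111111111111111
step 7: eval (x < (4 + (tid // 3)))  1111111111111111
step 8: z <- min(min(tid, z), (z * x)) 1111111111111111
step 9: x <- (x + 1)                 1111111111111111
step 10: eval (x < (4 + (tid // 3)))  1111111111111111
step 11: z <- min(min(tid, z), (z * x)) 0001111111111111
step 12: x <- (x + 1)                 0001111111111111
step 13: eval (x < (4 + (tid // 3)))  0001111111111111
step 14: z <- min(min(tid, z), (z * x)) 0000001111111111
step 15: x <- (x + 1)                 0000001111111111
step 16: eval (x < (4 + (tid // 3)))  0000001111111111
step 17: z <- min(min(tid, z), (z * x)) 0000000001111111
step 18: x <- (x + 1)                 0000000001111111
step 19: eval (x < (4 + (tid // 3)))  0000000001111111
step 20: z <- min(min(tid, z), (z * x)) 0000000000001111
step 21: x <- (x + 1)                 0000000000001111
step 22: eval (x < (4 + (tid // 3)))  0000000000001111
step 23: z <- min(min(tid, z), (z * x)) 0000000000000001
step 24: x <- (x + 1)                 0000000000000001
step 25: eval (x < (4 + (tid // 3)))  0000000000000001
step 26: z <- ((4 % 2) % 5)           1111111111111111
step 27: x <- (x * 5)                 1111111111111111

Answer: 28 steps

x: 20,20,20,25,25,25,30,30,30,35,35,35,40,40,40,45
z: 0,0,0,0,0,0,0,0,0,0,0,0,0,0,0,0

steps = 28; useful = 313; efficiency = 313/448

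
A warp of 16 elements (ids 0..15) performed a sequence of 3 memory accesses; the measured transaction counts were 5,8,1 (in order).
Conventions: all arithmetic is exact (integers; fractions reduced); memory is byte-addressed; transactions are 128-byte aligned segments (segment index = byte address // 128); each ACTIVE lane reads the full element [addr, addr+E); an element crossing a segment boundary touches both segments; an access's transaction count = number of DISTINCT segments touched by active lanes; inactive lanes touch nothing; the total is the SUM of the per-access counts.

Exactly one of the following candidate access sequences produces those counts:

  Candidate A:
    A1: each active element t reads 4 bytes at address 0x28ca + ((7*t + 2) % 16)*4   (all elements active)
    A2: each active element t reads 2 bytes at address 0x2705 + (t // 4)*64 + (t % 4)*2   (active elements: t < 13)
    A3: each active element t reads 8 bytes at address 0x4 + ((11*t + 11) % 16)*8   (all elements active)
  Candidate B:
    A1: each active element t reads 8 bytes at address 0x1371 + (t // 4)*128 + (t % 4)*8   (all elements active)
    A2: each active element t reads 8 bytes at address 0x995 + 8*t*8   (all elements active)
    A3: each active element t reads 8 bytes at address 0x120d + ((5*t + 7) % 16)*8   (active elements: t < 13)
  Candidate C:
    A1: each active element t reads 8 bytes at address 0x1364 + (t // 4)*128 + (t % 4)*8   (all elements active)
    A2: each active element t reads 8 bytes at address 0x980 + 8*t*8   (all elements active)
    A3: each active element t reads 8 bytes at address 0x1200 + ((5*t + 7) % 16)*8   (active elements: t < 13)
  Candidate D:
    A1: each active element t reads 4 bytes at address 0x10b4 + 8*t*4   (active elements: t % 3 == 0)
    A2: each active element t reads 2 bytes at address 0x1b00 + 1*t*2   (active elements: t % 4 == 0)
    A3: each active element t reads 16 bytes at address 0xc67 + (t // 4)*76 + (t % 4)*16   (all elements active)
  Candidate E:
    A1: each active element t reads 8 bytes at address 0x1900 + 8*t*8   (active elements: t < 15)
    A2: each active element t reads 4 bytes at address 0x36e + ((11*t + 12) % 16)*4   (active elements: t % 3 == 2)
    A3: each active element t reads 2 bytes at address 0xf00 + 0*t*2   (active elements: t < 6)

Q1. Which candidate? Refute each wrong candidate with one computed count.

A: A1 gives 2 transactions, not 5
B: A3 gives 2 transactions, not 1
D: A2 gives 1 transaction, not 8
E: A1 gives 8 transactions, not 5
C: all counts match (5,8,1)

Answer: C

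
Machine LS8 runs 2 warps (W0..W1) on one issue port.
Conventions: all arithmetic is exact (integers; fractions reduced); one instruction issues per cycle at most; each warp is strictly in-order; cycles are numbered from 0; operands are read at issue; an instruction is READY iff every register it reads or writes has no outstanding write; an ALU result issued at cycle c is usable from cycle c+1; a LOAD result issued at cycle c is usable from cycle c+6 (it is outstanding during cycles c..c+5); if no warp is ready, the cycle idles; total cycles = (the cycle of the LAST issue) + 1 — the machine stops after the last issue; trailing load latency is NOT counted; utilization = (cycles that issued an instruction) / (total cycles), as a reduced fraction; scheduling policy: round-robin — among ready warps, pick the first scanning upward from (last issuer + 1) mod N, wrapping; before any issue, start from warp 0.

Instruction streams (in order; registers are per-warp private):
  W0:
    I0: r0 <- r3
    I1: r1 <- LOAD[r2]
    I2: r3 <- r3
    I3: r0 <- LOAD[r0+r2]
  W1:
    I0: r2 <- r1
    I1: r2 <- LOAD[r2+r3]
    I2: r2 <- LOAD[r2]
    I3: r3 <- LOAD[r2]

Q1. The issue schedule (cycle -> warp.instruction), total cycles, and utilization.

cycle 0: W0.I0
cycle 1: W1.I0
cycle 2: W0.I1
cycle 3: W1.I1
cycle 4: W0.I2
cycle 5: W0.I3
cycle 6: idle
cycle 7: idle
cycle 8: idle
cycle 9: W1.I2
cycle 10: idle
cycle 11: idle
cycle 12: idle
cycle 13: idle
cycle 14: idle
cycle 15: W1.I3

Answer: 16 cycles, utilization 1/2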